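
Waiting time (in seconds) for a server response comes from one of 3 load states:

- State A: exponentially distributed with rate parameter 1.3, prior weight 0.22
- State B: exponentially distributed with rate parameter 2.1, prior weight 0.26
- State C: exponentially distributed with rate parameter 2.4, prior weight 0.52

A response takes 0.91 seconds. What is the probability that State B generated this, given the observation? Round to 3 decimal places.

0.261

The responsibility of component k is P(Z=k) f_k(x) divided by Σ_j P(Z=j) f_j(x).
Component likelihoods at x = 0.91 seconds:
  L_A = 1.3·e^(−1.3·0.91) = 1.3·e^(−1.1830) = 0.398266
  L_B = 2.1·e^(−2.1·0.91) = 2.1·e^(−1.9110) = 0.310658
  L_C = 2.4·e^(−2.4·0.91) = 2.4·e^(−2.1840) = 0.270217
Prior × likelihood for each component:
  P(Z=A)·L_A = 0.22 × 0.398266 = 0.0876185
  P(Z=B)·L_B = 0.26 × 0.310658 = 0.0807711
  P(Z=C)·L_C = 0.52 × 0.270217 = 0.140513
Denominator: 0.0876185 + 0.0807711 + 0.140513 = 0.308902
P(State B | data) ≈ 0.261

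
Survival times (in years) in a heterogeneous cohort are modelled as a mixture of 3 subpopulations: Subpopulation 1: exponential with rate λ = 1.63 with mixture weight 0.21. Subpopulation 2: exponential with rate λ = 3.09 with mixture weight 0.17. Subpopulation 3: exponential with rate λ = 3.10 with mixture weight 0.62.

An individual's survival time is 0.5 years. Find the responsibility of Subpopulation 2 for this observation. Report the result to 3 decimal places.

0.167

The responsibility of component k is w_k f_k(x) divided by Σ_j w_j f_j(x).
Exponential densities:
  L_1 = 0.721502
  L_2 = 0.659134
  L_3 = 0.657969
Weight by the priors:
  w_1·L_1 = 0.21 × 0.721502 = 0.151515
  w_2·L_2 = 0.17 × 0.659134 = 0.112053
  w_3·L_3 = 0.62 × 0.657969 = 0.407941
Denominator: 0.151515 + 0.112053 + 0.407941 = 0.671509
P(Subpopulation 2 | data) = 0.112053 / 0.671509 ≈ 0.167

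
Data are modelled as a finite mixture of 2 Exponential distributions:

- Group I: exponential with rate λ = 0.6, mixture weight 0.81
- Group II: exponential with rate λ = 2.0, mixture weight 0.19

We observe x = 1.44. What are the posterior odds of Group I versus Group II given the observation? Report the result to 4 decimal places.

Posterior odds = (π_i f_i(x)) / (π_j f_j(x)); the normalising sum cancels.
Component likelihoods at x = 1.44:
  L_I = 0.6·e^(−0.6·1.44) = 0.6·e^(−0.8640) = 0.252884
  L_II = 2.0·e^(−2.0·1.44) = 2.0·e^(−2.8800) = 0.11227
Odds = (0.81/0.19) × (0.252884/0.11227) = 4.26316 × 2.25247 ≈ 9.6026

9.6026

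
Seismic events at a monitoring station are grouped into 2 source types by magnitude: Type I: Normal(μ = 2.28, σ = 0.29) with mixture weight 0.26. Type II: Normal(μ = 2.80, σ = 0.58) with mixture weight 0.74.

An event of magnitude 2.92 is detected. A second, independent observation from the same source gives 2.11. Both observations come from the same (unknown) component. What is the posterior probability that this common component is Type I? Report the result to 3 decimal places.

0.177

The responsibility of component k is π_k f_k(x) divided by Σ_j π_j f_j(x).
Since both observations come from the same component, the likelihood for component k is f_k(x₁)·f_k(x₂).
  p_I = [(1/(0.29·√(2π)))·exp(−(2.92−2.28)²/(2·0.29²)) = 1.375663·exp(-2.43520) = 0.120481] × [1.15849] = 0.139576
  p_II = [(1/(0.58·√(2π)))·exp(−(2.92−2.80)²/(2·0.58²)) = 0.687832·exp(-0.02140) = 0.673266] × [0.338967] = 0.228215
Prior × likelihood for each component:
  π_I·p_I = 0.26 × 0.139576 = 0.0362898
  π_II·p_II = 0.74 × 0.228215 = 0.168879
Normaliser: 0.0362898 + 0.168879 = 0.205169
P(Type I | x₁, x₂) = 0.0362898 / 0.205169 ≈ 0.177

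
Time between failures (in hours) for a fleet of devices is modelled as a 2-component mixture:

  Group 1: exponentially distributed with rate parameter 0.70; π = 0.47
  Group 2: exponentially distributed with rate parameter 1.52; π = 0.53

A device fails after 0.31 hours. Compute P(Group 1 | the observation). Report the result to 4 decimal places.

By Bayes' theorem, P(k | x) = w_k f_k(x) / Σ_j w_j f_j(x).
Evaluate each component's likelihood at the observed value:
  f_1 = 0.70·e^(−0.70·0.31) = 0.70·e^(−0.2170) = 0.563451
  f_2 = 1.52·e^(−1.52·0.31) = 1.52·e^(−0.4712) = 0.948864
Prior × likelihood for each component:
  w_1·f_1 = 0.47 × 0.563451 = 0.264822
  w_2·f_2 = 0.53 × 0.948864 = 0.502898
Denominator: 0.264822 + 0.502898 = 0.76772
P(Group 1 | x) ≈ 0.3449

0.3449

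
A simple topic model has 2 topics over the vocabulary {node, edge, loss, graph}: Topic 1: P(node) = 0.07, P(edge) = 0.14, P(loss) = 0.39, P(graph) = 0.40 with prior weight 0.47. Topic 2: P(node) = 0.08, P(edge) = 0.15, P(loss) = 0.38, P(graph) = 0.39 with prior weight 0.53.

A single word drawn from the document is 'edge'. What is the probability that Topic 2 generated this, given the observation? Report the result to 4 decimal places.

0.5471

P(component k | x) = w_k·f_k(x) / marginal(x), where marginal(x) = Σ_j w_j·f_j(x).
Categorical probabilities:
  f_1 = 0.14
  f_2 = 0.15
Unnormalised posteriors:
  w_1·f_1 = 0.47 × 0.14 = 0.0658
  w_2·f_2 = 0.53 × 0.15 = 0.0795
Normaliser: 0.0658 + 0.0795 = 0.1453
So the posterior for Topic 2 is 0.0795 / 0.1453 ≈ 0.5471.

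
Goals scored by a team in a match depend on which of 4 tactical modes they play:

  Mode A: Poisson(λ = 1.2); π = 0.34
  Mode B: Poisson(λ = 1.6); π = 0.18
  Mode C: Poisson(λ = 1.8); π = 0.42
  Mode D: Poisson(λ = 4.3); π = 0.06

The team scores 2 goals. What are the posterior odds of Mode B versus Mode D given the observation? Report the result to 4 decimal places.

Since P(k|x) ∝ π_k f_k(x), the posterior odds are π_i f_i(x) / (π_j f_j(x)).
Poisson probabilities:
  f_A = e^(−1.2)·1.2^2/2! = 0.21686
  f_B = e^(−1.6)·1.6^2/2! = 0.258428
  f_C = e^(−1.8)·1.8^2/2! = 0.267784
  f_D = e^(−4.3)·4.3^2/2! = 0.125441
0.046517 / 0.00752648 ≈ 6.1804

6.1804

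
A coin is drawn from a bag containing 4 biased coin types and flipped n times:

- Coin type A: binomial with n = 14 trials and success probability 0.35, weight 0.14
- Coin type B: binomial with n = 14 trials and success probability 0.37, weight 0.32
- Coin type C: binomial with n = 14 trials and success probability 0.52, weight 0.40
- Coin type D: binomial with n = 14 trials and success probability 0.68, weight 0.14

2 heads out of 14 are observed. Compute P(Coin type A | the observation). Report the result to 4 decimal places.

0.3422

By Bayes' theorem, P(k | x) = P(Z=k) f_k(x) / Σ_j P(Z=j) f_j(x).
Binomial probabilities:
  p_A = C(14,2)·0.35^2·0.65^12 = 91·0.1225·0.00568801 = 0.0634071
  p_B = C(14,2)·0.37^2·0.63^12 = 91·0.1369·0.00390919 = 0.0487003
  p_C = C(14,2)·0.52^2·0.48^12 = 91·0.2704·0.000149587 = 0.00368081
  p_D = C(14,2)·0.68^2·0.32^12 = 91·0.4624·1.15292e-06 = 4.85131e-05
Unnormalised posteriors:
  P(Z=A)·p_A = 0.14 × 0.0634071 = 0.00887699
  P(Z=B)·p_B = 0.32 × 0.0487003 = 0.0155841
  P(Z=C)·p_C = 0.40 × 0.00368081 = 0.00147232
  P(Z=D)·p_D = 0.14 × 4.85131e-05 = 6.79183e-06
Marginal: 0.00887699 + 0.0155841 + 0.00147232 + 6.79183e-06 = 0.0259402
So the posterior for Coin type A is 0.00887699 / 0.0259402 ≈ 0.3422.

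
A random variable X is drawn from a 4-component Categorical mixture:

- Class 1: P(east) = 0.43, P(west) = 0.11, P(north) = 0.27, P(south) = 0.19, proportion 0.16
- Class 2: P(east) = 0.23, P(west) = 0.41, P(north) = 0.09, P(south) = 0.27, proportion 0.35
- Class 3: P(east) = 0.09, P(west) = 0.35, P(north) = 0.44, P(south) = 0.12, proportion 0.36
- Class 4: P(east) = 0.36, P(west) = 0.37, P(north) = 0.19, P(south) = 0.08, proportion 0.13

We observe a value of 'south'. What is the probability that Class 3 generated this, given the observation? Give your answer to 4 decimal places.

By Bayes' theorem, P(k | x) = π_k f_k(x) / Σ_j π_j f_j(x).
Component likelihoods at x = 'south':
  f_1 = P(south | comp) = 0.19
  f_2 = P(south | comp) = 0.27
  f_3 = P(south | comp) = 0.12
  f_4 = P(south | comp) = 0.08
Multiply by the mixture weights:
  π_1·f_1 = 0.16 × 0.19 = 0.0304
  π_2·f_2 = 0.35 × 0.27 = 0.0945
  π_3·f_3 = 0.36 × 0.12 = 0.0432
  π_4·f_4 = 0.13 × 0.08 = 0.0104
Evidence: 0.0304 + 0.0945 + 0.0432 + 0.0104 = 0.1785
P(Class 3 | x) ≈ 0.2420

0.2420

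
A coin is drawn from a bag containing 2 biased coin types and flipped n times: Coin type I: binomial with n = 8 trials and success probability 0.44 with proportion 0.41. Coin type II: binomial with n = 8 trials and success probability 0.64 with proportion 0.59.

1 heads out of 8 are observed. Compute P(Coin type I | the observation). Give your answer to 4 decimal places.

0.9133

Apply Bayes' rule: the posterior for each component is proportional to its prior times its likelihood at x.
Binomial probabilities:
  p_I = C(8,1)·0.44^1·0.56^7 = 8·0.44·0.0172709 = 0.0607937
  p_II = C(8,1)·0.64^1·0.36^7 = 8·0.64·0.000783642 = 0.00401225
Weight by the priors:
  π_I·p_I = 0.41 × 0.0607937 = 0.0249254
  π_II·p_II = 0.59 × 0.00401225 = 0.00236722
Normaliser: 0.0249254 + 0.00236722 = 0.0272927
So the posterior for Coin type I is 0.0249254 / 0.0272927 ≈ 0.9133.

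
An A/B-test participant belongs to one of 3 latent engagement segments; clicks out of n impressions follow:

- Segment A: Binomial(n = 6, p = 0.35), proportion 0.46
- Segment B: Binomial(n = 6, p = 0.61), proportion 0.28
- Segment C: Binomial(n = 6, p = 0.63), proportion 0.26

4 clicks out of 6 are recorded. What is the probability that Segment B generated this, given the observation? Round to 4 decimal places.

0.4089

By Bayes' theorem, P(k | x) = π_k f_k(x) / Σ_j π_j f_j(x).
Component likelihoods at x = 4 clicks out of 6:
  p_A = 0.0951021
  p_B = 0.315893
  p_C = 0.323487
Multiply by the mixture weights:
  π_A·p_A = 0.46 × 0.0951021 = 0.043747
  π_B·p_B = 0.28 × 0.315893 = 0.08845
  π_C·p_C = 0.26 × 0.323487 = 0.0841066
Denominator: 0.043747 + 0.08845 + 0.0841066 = 0.216304
P(Segment B | 4 clicks out of 6) ≈ 0.4089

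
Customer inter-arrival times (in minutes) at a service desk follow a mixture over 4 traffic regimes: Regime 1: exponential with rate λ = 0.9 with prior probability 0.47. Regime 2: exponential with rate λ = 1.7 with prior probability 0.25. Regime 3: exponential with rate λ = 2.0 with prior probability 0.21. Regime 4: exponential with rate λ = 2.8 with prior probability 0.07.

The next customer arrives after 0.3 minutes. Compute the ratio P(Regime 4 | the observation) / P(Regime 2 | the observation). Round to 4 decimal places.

The posterior odds equal the prior odds times the likelihood ratio: (w_i/w_j)·(f_i(x)/f_j(x)).
Component likelihoods at x = 0.3 minutes:
  L_1 = 0.687042
  L_2 = 1.02084
  L_3 = 1.09762
  L_4 = 1.20879
Odds = (0.07/0.25) × (1.20879/1.02084) = 0.28 × 1.18411 ≈ 0.3316

0.3316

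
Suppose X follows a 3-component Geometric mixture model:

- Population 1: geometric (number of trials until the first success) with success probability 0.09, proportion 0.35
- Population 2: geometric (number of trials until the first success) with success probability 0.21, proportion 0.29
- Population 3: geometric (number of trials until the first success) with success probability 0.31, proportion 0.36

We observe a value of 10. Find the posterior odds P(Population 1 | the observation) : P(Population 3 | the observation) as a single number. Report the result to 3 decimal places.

The posterior odds equal the prior odds times the likelihood ratio: (P(Z=i)/P(Z=j))·(f_i(x)/f_j(x)).
Component likelihoods at x = 10:
  p_1 = 0.09·(1−0.09)^9 = 0.09·0.42793 = 0.0385137
  p_2 = 0.21·(1−0.21)^9 = 0.21·0.119852 = 0.0251688
  p_3 = 0.31·(1−0.31)^9 = 0.31·0.0354521 = 0.0109901
0.0134798 / 0.00395645 ≈ 3.407

3.407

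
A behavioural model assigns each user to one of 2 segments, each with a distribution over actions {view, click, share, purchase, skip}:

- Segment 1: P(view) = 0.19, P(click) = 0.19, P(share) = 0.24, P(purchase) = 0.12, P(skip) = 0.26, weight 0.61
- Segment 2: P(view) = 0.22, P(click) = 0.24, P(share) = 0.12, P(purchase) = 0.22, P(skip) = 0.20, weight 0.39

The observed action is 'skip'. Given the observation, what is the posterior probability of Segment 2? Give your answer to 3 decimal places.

0.330

P(component k | x) = P(Z=k)·f_k(x) / marginal(x), where marginal(x) = Σ_j P(Z=j)·f_j(x).
Component likelihoods at x = 'skip':
  f_1 = P(skip | comp) = 0.26
  f_2 = P(skip | comp) = 0.20
Weight by the priors:
  P(Z=1)·f_1 = 0.61 × 0.26 = 0.1586
  P(Z=2)·f_2 = 0.39 × 0.2 = 0.078
Normaliser: 0.1586 + 0.078 = 0.2366
Responsibility of Segment 2: 0.078 / 0.2366 ≈ 0.330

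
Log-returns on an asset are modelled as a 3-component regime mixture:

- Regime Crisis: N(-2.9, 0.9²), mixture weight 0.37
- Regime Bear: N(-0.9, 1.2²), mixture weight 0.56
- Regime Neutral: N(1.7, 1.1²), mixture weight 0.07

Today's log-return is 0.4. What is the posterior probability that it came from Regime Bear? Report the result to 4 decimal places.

0.8898

By Bayes' theorem, P(k | x) = π_k f_k(x) / Σ_j π_j f_j(x).
Normal densities:
  f_Crisis = (1/(0.9·√(2π)))·exp(−(0.4−-2.9)²/(2·0.9²)) = 0.443269·exp(-6.72222) = 0.000533634
  f_Bear = (1/(1.2·√(2π)))·exp(−(0.4−-0.9)²/(2·1.2²)) = 0.332452·exp(-0.58681) = 0.184877
  f_Neutral = (1/(1.1·√(2π)))·exp(−(0.4−1.7)²/(2·1.1²)) = 0.362675·exp(-0.69835) = 0.180397
Unnormalised posteriors:
  π_Crisis·f_Crisis = 0.37 × 0.000533634 = 0.000197445
  π_Bear·f_Bear = 0.56 × 0.184877 = 0.103531
  π_Neutral·f_Neutral = 0.07 × 0.180397 = 0.0126278
Marginal: 0.000197445 + 0.103531 + 0.0126278 = 0.116356
So the posterior for Regime Bear is 0.103531 / 0.116356 ≈ 0.8898.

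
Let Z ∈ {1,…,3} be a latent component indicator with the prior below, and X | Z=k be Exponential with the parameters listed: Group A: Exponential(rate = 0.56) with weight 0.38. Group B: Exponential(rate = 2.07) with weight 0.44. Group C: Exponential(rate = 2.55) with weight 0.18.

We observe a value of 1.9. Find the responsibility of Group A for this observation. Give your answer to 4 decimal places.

0.7739

The responsibility of component k is π_k f_k(x) divided by Σ_j π_j f_j(x).
Evaluate each component's likelihood at the observed value:
  p_A = 0.56·e^(−0.56·1.9) = 0.56·e^(−1.0640) = 0.193241
  p_B = 2.07·e^(−2.07·1.9) = 2.07·e^(−3.9330) = 0.0405406
  p_C = 2.55·e^(−2.55·1.9) = 2.55·e^(−4.8450) = 0.0200624
Multiply by the mixture weights:
  π_A·p_A = 0.38 × 0.193241 = 0.0734315
  π_B·p_B = 0.44 × 0.0405406 = 0.0178379
  π_C·p_C = 0.18 × 0.0200624 = 0.00361124
Normaliser: 0.0734315 + 0.0178379 + 0.00361124 = 0.0948806
P(Group A | 1.9) = 0.0734315 / 0.0948806 ≈ 0.7739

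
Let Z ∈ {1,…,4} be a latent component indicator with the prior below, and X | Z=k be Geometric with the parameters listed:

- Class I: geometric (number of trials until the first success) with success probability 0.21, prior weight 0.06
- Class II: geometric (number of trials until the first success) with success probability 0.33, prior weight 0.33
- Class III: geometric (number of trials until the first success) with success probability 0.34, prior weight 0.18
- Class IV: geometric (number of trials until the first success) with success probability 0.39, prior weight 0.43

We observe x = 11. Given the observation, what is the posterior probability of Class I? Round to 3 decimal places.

Apply Bayes' rule: the posterior for each component is proportional to its prior times its likelihood at x.
Geometric probabilities:
  L_I = 0.21·(1−0.21)^10 = 0.21·0.0946828 = 0.0198834
  L_II = 0.33·(1−0.33)^10 = 0.33·0.0182284 = 0.00601536
  L_III = 0.34·(1−0.34)^10 = 0.34·0.0156834 = 0.00533235
  L_IV = 0.39·(1−0.39)^10 = 0.39·0.00713343 = 0.00278204
Unnormalised posteriors:
  P(Z=I)·L_I = 0.06 × 0.0198834 = 0.001193
  P(Z=II)·L_II = 0.33 × 0.00601536 = 0.00198507
  P(Z=III)·L_III = 0.18 × 0.00533235 = 0.000959822
  P(Z=IV)·L_IV = 0.43 × 0.00278204 = 0.00119628
Marginal: 0.001193 + 0.00198507 + 0.000959822 + 0.00119628 = 0.00533417
So the posterior for Class I is 0.001193 / 0.00533417 ≈ 0.224.

0.224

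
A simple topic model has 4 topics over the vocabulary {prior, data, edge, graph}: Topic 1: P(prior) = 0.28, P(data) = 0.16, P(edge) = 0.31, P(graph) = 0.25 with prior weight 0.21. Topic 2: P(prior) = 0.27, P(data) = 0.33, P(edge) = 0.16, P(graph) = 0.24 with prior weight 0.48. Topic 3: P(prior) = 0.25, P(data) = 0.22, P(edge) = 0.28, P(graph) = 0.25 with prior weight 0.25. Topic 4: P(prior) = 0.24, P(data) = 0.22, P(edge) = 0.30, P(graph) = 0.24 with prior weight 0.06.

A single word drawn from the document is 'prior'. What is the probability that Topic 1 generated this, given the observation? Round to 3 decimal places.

Apply Bayes' rule: the posterior for each component is proportional to its prior times its likelihood at x.
Evaluate each component's likelihood at the observed value:
  L_1 = 0.28
  L_2 = 0.27
  L_3 = 0.25
  L_4 = 0.24
Multiply by the mixture weights:
  P(Z=1)·L_1 = 0.21 × 0.28 = 0.0588
  P(Z=2)·L_2 = 0.48 × 0.27 = 0.1296
  P(Z=3)·L_3 = 0.25 × 0.25 = 0.0625
  P(Z=4)·L_4 = 0.06 × 0.24 = 0.0144
Denominator: 0.0588 + 0.1296 + 0.0625 + 0.0144 = 0.2653
P(Topic 1 | 'prior') = 0.0588 / 0.2653 ≈ 0.222

0.222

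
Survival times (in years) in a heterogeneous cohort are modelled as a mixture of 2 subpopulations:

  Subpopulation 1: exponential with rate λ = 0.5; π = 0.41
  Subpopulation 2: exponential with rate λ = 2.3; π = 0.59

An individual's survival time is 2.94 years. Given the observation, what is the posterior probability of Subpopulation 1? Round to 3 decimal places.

Apply Bayes' rule: the posterior for each component is proportional to its prior times its likelihood at x.
Exponential densities:
  L_1 = 0.114963
  L_2 = 0.0026609
Prior × likelihood for each component:
  P(Z=1)·L_1 = 0.41 × 0.114963 = 0.0471347
  P(Z=2)·L_2 = 0.59 × 0.0026609 = 0.00156993
Marginal: 0.0471347 + 0.00156993 = 0.0487047
P(Subpopulation 1 | data) = 0.0471347 / 0.0487047 ≈ 0.968

0.968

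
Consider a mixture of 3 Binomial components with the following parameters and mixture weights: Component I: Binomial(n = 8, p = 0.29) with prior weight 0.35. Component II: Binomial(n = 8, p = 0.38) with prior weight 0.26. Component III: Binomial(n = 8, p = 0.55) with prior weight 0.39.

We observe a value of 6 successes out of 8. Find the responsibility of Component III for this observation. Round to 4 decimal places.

0.8434

Apply Bayes' rule: the posterior for each component is proportional to its prior times its likelihood at x.
Binomial probabilities:
  p_I = C(8,6)·0.29^6·0.71^2 = 28·0.000594823·0.5041 = 0.00839581
  p_II = C(8,6)·0.38^6·0.62^2 = 28·0.00301094·0.3844 = 0.0324073
  p_III = C(8,6)·0.55^6·0.45^2 = 28·0.0276806·0.2025 = 0.156949
Prior × likelihood for each component:
  P(Z=I)·p_I = 0.35 × 0.00839581 = 0.00293853
  P(Z=II)·p_II = 0.26 × 0.0324073 = 0.0084259
  P(Z=III)·p_III = 0.39 × 0.156949 = 0.0612102
Evidence: 0.00293853 + 0.0084259 + 0.0612102 = 0.0725746
P(Component III | 6 successes out of 8) ≈ 0.8434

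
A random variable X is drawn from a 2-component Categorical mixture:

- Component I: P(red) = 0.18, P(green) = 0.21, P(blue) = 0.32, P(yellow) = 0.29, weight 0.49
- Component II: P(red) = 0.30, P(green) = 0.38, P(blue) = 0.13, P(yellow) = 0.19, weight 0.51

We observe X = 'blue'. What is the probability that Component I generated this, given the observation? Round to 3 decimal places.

0.703

P(component k | x) = P(Z=k)·f_k(x) / marginal(x), where marginal(x) = Σ_j P(Z=j)·f_j(x).
Categorical probabilities:
  L_I = P(blue | comp) = 0.32
  L_II = P(blue | comp) = 0.13
Multiply by the mixture weights:
  P(Z=I)·L_I = 0.49 × 0.32 = 0.1568
  P(Z=II)·L_II = 0.51 × 0.13 = 0.0663
Denominator: 0.1568 + 0.0663 = 0.2231
Responsibility of Component I: 0.1568 / 0.2231 ≈ 0.703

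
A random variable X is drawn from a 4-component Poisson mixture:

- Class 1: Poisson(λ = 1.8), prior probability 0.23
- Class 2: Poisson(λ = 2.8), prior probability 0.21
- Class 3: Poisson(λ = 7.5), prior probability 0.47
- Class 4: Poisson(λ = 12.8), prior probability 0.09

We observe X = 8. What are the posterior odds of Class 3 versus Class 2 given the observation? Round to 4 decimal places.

53.9412

The posterior odds equal the prior odds times the likelihood ratio: (π_i/π_j)·(f_i(x)/f_j(x)).
Component likelihoods at x = 8:
  p_1 = e^(−1.8)·1.8^8/8! = 0.000451783
  p_2 = e^(−2.8)·2.8^8/8! = 0.00569796
  p_3 = e^(−7.5)·7.5^8/8! = 0.137329
  p_4 = e^(−12.8)·12.8^8/8! = 0.0493389
Odds = (0.47/0.21) × (0.137329/0.00569796) = 2.2381 × 24.1014 ≈ 53.9412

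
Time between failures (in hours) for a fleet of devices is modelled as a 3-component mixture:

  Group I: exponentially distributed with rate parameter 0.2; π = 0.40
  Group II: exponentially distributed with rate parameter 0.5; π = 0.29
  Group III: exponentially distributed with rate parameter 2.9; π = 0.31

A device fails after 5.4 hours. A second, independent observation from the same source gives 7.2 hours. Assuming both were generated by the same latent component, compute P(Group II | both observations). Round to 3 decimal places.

The responsibility of component k is P(Z=k) f_k(x) divided by Σ_j P(Z=j) f_j(x).
Since both observations come from the same component, the likelihood for component k is f_k(x₁)·f_k(x₂).
  L_I = [0.2·e^(−0.2·5.4) = 0.2·e^(−1.0800) = 0.0679191] × [0.0473856] = 0.00321838
  L_II = [0.5·e^(−0.5·5.4) = 0.5·e^(−2.7000) = 0.0336028] × [0.0136619] = 0.000459076
  L_III = [2.9·e^(−2.9·5.4) = 2.9·e^(−15.6600) = 4.58507e-07] × [2.4793e-09] = 1.13678e-15
Multiply by the mixture weights:
  P(Z=I)·L_I = 0.40 × 0.00321838 = 0.00128735
  P(Z=II)·L_II = 0.29 × 0.000459076 = 0.000133132
  P(Z=III)·L_III = 0.31 × 1.13678e-15 = 3.52401e-16
Normaliser: 0.00128735 + 0.000133132 + 3.52401e-16 = 0.00142049
P(Group II | x₁,x₂) = 0.000133132 / 0.00142049 ≈ 0.094

0.094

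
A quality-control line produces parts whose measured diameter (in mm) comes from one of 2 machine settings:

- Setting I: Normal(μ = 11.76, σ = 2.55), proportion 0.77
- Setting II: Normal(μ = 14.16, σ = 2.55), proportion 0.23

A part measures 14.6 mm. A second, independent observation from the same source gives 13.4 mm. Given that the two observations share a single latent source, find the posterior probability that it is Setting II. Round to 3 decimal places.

Posterior ∝ prior × likelihood, so P(k | x) ∝ P(Z=k) f_k(x); normalise over all components.
Since both observations come from the same component, the likelihood for component k is f_k(x₁)·f_k(x₂).
  p_I = [0.0841441] × [0.127219] = 0.0107047
  p_II = [0.154136] × [0.149652] = 0.0230667
Weight by the priors:
  P(Z=I)·p_I = 0.77 × 0.0107047 = 0.00824265
  P(Z=II)·p_II = 0.23 × 0.0230667 = 0.00530535
Evidence: 0.00824265 + 0.00530535 = 0.013548
P(Setting II | x₁,x₂) ≈ 0.392

0.392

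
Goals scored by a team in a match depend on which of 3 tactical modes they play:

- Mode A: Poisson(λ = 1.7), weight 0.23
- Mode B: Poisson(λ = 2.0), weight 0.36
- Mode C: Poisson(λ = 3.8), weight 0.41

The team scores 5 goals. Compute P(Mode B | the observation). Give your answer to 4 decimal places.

Posterior ∝ prior × likelihood, so P(k | x) ∝ w_k f_k(x); normalise over all components.
Evaluate each component's likelihood at the observed value:
  p_A = 0.0216154
  p_B = 0.0360894
  p_C = 0.147713
Prior × likelihood for each component:
  w_A·p_A = 0.23 × 0.0216154 = 0.00497154
  w_B·p_B = 0.36 × 0.0360894 = 0.0129922
  w_C·p_C = 0.41 × 0.147713 = 0.0605622
Marginal: 0.00497154 + 0.0129922 + 0.0605622 = 0.0785259
So the posterior for Mode B is 0.0129922 / 0.0785259 ≈ 0.1655.

0.1655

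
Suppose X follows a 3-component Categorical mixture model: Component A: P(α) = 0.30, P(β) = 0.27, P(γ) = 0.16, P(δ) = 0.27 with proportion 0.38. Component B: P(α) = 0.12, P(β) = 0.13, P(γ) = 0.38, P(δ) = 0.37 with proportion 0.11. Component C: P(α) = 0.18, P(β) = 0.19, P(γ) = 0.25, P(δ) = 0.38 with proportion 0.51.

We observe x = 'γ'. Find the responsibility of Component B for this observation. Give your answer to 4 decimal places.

By Bayes' theorem, P(k | x) = π_k f_k(x) / Σ_j π_j f_j(x).
Evaluate each component's likelihood at the observed value:
  L_A = P(γ | comp) = 0.16
  L_B = P(γ | comp) = 0.38
  L_C = P(γ | comp) = 0.25
Weight by the priors:
  π_A·L_A = 0.38 × 0.16 = 0.0608
  π_B·L_B = 0.11 × 0.38 = 0.0418
  π_C·L_C = 0.51 × 0.25 = 0.1275
Evidence: 0.0608 + 0.0418 + 0.1275 = 0.2301
P(Component B | 'γ') = 0.0418 / 0.2301 ≈ 0.1817

0.1817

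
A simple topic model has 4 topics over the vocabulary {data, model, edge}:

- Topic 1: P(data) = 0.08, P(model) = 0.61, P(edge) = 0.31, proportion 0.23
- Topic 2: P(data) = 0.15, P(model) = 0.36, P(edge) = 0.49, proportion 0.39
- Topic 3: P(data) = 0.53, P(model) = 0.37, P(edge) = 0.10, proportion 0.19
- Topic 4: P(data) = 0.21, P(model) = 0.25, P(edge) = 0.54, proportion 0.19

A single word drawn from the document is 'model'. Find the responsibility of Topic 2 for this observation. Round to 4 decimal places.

P(component k | x) = w_k·f_k(x) / marginal(x), where marginal(x) = Σ_j w_j·f_j(x).
Categorical probabilities:
  L_1 = 0.61
  L_2 = 0.36
  L_3 = 0.37
  L_4 = 0.25
Weight by the priors:
  w_1·L_1 = 0.23 × 0.61 = 0.1403
  w_2·L_2 = 0.39 × 0.36 = 0.1404
  w_3·L_3 = 0.19 × 0.37 = 0.0703
  w_4·L_4 = 0.19 × 0.25 = 0.0475
Sum: 0.1403 + 0.1404 + 0.0703 + 0.0475 = 0.3985
P(Topic 2 | the observation) = 0.1404 / 0.3985 ≈ 0.3523

0.3523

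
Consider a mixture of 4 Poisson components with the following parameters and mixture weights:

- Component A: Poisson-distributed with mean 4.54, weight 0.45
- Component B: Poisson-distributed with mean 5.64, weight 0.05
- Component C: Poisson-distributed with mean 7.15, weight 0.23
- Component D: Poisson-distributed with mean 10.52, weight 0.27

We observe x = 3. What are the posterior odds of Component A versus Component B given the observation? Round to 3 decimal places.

14.103

Only the two components matter; the odds are (w_i f_i(x)) / (w_j f_j(x)).
Component likelihoods at x = 3:
  f_A = e^(−4.54)·4.54^3/3! = 0.166464
  f_B = e^(−5.64)·5.64^3/3! = 0.106234
  f_C = e^(−7.15)·7.15^3/3! = 0.0478147
  f_D = e^(−10.52)·10.52^3/3! = 0.00523743
Posterior odds = (w_A·f_A) / (w_B·f_B) = (0.45·0.166464) / (0.05·0.106234) = 0.0749086 / 0.00531172 ≈ 14.103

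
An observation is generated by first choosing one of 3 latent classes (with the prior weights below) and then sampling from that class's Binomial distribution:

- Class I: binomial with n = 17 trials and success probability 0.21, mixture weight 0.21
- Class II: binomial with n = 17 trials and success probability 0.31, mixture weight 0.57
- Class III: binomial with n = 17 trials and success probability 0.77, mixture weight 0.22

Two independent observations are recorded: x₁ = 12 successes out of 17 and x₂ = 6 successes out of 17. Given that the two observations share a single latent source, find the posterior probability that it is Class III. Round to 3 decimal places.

0.104

Posterior ∝ prior × likelihood, so P(k | x) ∝ P(Z=k) f_k(x); normalise over all components.
Since both observations come from the same component, the likelihood for component k is f_k(x₁)·f_k(x₂).
  f_I = [1.40061e-05] × [0.0793952] = 1.11202e-06
  f_II = [0.000762318] × [0.185392] = 0.000141327
  f_III = [0.173013] × [0.000245771] = 4.25215e-05
Multiply by the mixture weights:
  P(Z=I)·f_I = 0.21 × 1.11202e-06 = 2.33524e-07
  P(Z=II)·f_II = 0.57 × 0.000141327 = 8.05567e-05
  P(Z=III)·f_III = 0.22 × 4.25215e-05 = 9.35474e-06
Normaliser: 2.33524e-07 + 8.05567e-05 + 9.35474e-06 = 9.01449e-05
P(Class III | x) ≈ 0.104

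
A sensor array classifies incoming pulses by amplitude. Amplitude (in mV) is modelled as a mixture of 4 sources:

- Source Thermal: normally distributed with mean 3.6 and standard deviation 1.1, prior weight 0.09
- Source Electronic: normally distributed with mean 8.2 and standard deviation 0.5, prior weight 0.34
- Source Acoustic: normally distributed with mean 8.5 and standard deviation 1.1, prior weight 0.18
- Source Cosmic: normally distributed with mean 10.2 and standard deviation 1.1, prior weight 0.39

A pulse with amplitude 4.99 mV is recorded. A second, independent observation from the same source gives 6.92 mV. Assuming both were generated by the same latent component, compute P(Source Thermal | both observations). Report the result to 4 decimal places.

The responsibility of component k is w_k f_k(x) divided by Σ_j w_j f_j(x).
Since both observations come from the same component, the likelihood for component k is f_k(x₁)·f_k(x₂).
  L_Thermal = [0.163223] × [0.00381445] = 0.000622606
  L_Electronic = [8.95184e-10] × [0.0301192] = 2.69623e-11
  L_Acoustic = [0.00223124] × [0.129274] = 0.000288442
  L_Cosmic = [4.87779e-06] × [0.00425411] = 2.07507e-08
Unnormalised posteriors:
  w_Thermal·L_Thermal = 0.09 × 0.000622606 = 5.60345e-05
  w_Electronic·L_Electronic = 0.34 × 2.69623e-11 = 9.16717e-12
  w_Acoustic·L_Acoustic = 0.18 × 0.000288442 = 5.19195e-05
  w_Cosmic·L_Cosmic = 0.39 × 2.07507e-08 = 8.09276e-09
Denominator: 5.60345e-05 + 9.16717e-12 + 5.19195e-05 + 8.09276e-09 = 0.000107962
P(Source Thermal | x₁, x₂) = 5.60345e-05 / 0.000107962 ≈ 0.5190

0.5190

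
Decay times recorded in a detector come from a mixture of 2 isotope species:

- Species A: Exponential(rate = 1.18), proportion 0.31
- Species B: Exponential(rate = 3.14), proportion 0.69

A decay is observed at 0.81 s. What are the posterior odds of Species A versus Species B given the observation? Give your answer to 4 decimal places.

Only the two components matter; the odds are (π_i f_i(x)) / (π_j f_j(x)).
Exponential densities:
  p_A = 1.18·e^(−1.18·0.81) = 1.18·e^(−0.9558) = 0.453715
  p_B = 3.14·e^(−3.14·0.81) = 3.14·e^(−2.5434) = 0.2468
Odds = (0.31/0.69) × (0.453715/0.2468) = 0.449275 × 1.83839 ≈ 0.8259

0.8259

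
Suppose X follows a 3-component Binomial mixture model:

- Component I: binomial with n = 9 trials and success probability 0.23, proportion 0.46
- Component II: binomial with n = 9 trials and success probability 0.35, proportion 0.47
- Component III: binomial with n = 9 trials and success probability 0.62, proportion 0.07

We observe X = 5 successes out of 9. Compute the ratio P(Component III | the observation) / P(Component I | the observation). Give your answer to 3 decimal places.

Since P(k|x) ∝ π_k f_k(x), the posterior odds are π_i f_i(x) / (π_j f_j(x)).
Evaluate each component's likelihood at the observed value:
  p_I = C(9,5)·0.23^5·0.77^4 = 126·0.000643634·0.35153 = 0.0285084
  p_II = C(9,5)·0.35^5·0.65^4 = 126·0.00525219·0.178506 = 0.118131
  p_III = C(9,5)·0.62^5·0.38^4 = 126·0.0916133·0.0208514 = 0.240693
Posterior odds = (π_III·p_III) / (π_I·p_I) = (0.07·0.240693) / (0.46·0.0285084) = 0.0168485 / 0.0131139 ≈ 1.285

1.285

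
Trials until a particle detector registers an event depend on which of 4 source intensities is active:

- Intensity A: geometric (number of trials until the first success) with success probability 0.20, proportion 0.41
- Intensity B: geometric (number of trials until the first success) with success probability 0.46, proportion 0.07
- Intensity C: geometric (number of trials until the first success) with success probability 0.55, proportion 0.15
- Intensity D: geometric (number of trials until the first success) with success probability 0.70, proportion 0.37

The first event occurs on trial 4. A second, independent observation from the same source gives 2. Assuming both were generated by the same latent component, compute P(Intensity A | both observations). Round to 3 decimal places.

0.594

Posterior ∝ prior × likelihood, so P(k | x) ∝ π_k f_k(x); normalise over all components.
Since both observations come from the same component, the likelihood for component k is f_k(x₁)·f_k(x₂).
  L_A = [0.20·(1−0.20)^3 = 0.20·0.512 = 0.1024] × [0.16] = 0.016384
  L_B = [0.46·(1−0.46)^3 = 0.46·0.157464 = 0.0724334] × [0.2484] = 0.0179925
  L_C = [0.55·(1−0.55)^3 = 0.55·0.091125 = 0.0501187] × [0.2475] = 0.0124044
  L_D = [0.70·(1−0.70)^3 = 0.70·0.027 = 0.0189] × [0.21] = 0.003969
Multiply by the mixture weights:
  π_A·L_A = 0.41 × 0.016384 = 0.00671744
  π_B·L_B = 0.07 × 0.0179925 = 0.00125947
  π_C·L_C = 0.15 × 0.0124044 = 0.00186066
  π_D·L_D = 0.37 × 0.003969 = 0.00146853
Evidence: 0.00671744 + 0.00125947 + 0.00186066 + 0.00146853 = 0.0113061
Responsibility of Intensity A: 0.00671744 / 0.0113061 ≈ 0.594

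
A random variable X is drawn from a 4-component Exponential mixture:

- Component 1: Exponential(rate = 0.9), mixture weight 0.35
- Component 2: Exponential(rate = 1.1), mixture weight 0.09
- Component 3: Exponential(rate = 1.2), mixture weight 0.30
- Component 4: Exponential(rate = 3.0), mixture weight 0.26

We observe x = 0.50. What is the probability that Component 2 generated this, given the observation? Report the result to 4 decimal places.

Posterior ∝ prior × likelihood, so P(k | x) ∝ P(Z=k) f_k(x); normalise over all components.
Component likelihoods at x = 0.50:
  p_1 = 0.573865
  p_2 = 0.634645
  p_3 = 0.658574
  p_4 = 0.66939
Weight by the priors:
  P(Z=1)·p_1 = 0.35 × 0.573865 = 0.200853
  P(Z=2)·p_2 = 0.09 × 0.634645 = 0.057118
  P(Z=3)·p_3 = 0.30 × 0.658574 = 0.197572
  P(Z=4)·p_4 = 0.26 × 0.66939 = 0.174042
Normaliser: 0.200853 + 0.057118 + 0.197572 + 0.174042 = 0.629585
So the posterior for Component 2 is 0.057118 / 0.629585 ≈ 0.0907.

0.0907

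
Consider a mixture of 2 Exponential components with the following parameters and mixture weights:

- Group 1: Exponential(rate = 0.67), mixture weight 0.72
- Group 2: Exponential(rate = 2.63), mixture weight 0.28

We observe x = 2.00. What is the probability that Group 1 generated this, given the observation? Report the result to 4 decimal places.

The responsibility of component k is w_k f_k(x) divided by Σ_j w_j f_j(x).
Evaluate each component's likelihood at the observed value:
  f_1 = 0.67·e^(−0.67·2.00) = 0.67·e^(−1.3400) = 0.175437
  f_2 = 2.63·e^(−2.63·2.00) = 2.63·e^(−5.2600) = 0.0136637
Weight by the priors:
  w_1·f_1 = 0.72 × 0.175437 = 0.126314
  w_2·f_2 = 0.28 × 0.0136637 = 0.00382582
Sum: 0.126314 + 0.00382582 = 0.13014
Responsibility of Group 1: 0.126314 / 0.13014 ≈ 0.9706

0.9706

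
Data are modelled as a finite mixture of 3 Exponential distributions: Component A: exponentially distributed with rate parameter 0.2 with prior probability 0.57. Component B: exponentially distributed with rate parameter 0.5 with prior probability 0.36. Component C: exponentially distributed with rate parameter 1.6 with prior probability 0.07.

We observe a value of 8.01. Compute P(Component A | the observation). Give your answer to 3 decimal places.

P(component k | x) = π_k·f_k(x) / marginal(x), where marginal(x) = Σ_j π_j·f_j(x).
Component likelihoods at x = 8.01:
  f_A = 0.0402986
  f_B = 0.00911214
  f_C = 4.34712e-06
Unnormalised posteriors:
  π_A·f_A = 0.57 × 0.0402986 = 0.0229702
  π_B·f_B = 0.36 × 0.00911214 = 0.00328037
  π_C·f_C = 0.07 × 4.34712e-06 = 3.04299e-07
Sum: 0.0229702 + 0.00328037 + 3.04299e-07 = 0.0262509
P(Component A | the observation) ≈ 0.875

0.875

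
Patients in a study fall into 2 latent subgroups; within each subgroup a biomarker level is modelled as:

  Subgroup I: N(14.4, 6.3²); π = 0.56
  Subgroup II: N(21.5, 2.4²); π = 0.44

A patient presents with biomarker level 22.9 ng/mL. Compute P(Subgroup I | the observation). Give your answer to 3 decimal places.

Apply Bayes' rule: the posterior for each component is proportional to its prior times its likelihood at x.
Component likelihoods at x = 22.9 ng/mL:
  f_I = 0.025485
  f_II = 0.14022
Multiply by the mixture weights:
  P(Z=I)·f_I = 0.56 × 0.025485 = 0.0142716
  P(Z=II)·f_II = 0.44 × 0.14022 = 0.0616966
Sum: 0.0142716 + 0.0616966 = 0.0759682
So the posterior for Subgroup I is 0.0142716 / 0.0759682 ≈ 0.188.

0.188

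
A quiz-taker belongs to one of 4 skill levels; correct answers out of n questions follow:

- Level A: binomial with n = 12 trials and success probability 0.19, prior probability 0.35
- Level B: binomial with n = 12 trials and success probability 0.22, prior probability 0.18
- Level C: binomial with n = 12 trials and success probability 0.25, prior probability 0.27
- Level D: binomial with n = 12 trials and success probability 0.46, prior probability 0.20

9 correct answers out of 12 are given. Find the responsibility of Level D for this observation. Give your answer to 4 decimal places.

Posterior ∝ prior × likelihood, so P(k | x) ∝ P(Z=k) f_k(x); normalise over all components.
Evaluate each component's likelihood at the observed value:
  f_A = 3.77277e-05
  f_B = 0.000126041
  f_C = 0.000354052
  f_D = 0.0319466
Prior × likelihood for each component:
  P(Z=A)·f_A = 0.35 × 3.77277e-05 = 1.32047e-05
  P(Z=B)·f_B = 0.18 × 0.000126041 = 2.26873e-05
  P(Z=C)·f_C = 0.27 × 0.000354052 = 9.55939e-05
  P(Z=D)·f_D = 0.20 × 0.0319466 = 0.00638932
Normaliser: 1.32047e-05 + 2.26873e-05 + 9.55939e-05 + 0.00638932 = 0.0065208
So the posterior for Level D is 0.00638932 / 0.0065208 ≈ 0.9798.

0.9798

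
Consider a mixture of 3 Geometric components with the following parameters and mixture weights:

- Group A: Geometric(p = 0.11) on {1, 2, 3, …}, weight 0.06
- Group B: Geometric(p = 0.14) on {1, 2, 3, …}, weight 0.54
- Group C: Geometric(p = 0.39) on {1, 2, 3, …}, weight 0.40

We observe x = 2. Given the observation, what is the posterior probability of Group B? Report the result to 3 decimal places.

By Bayes' theorem, P(k | x) = π_k f_k(x) / Σ_j π_j f_j(x).
Geometric probabilities:
  p_A = 0.0979
  p_B = 0.1204
  p_C = 0.2379
Weight by the priors:
  π_A·p_A = 0.06 × 0.0979 = 0.005874
  π_B·p_B = 0.54 × 0.1204 = 0.065016
  π_C·p_C = 0.40 × 0.2379 = 0.09516
Normaliser: 0.005874 + 0.065016 + 0.09516 = 0.16605
Responsibility of Group B: 0.065016 / 0.16605 ≈ 0.392

0.392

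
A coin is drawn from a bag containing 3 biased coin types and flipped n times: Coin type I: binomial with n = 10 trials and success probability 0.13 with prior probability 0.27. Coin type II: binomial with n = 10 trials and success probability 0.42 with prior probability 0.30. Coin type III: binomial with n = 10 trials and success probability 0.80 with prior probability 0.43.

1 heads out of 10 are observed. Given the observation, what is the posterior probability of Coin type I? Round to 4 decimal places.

0.9146

By Bayes' theorem, P(k | x) = w_k f_k(x) / Σ_j w_j f_j(x).
Evaluate each component's likelihood at the observed value:
  L_I = C(10,1)·0.13^1·0.87^9 = 10·0.13·0.285544 = 0.371207
  L_II = C(10,1)·0.42^1·0.58^9 = 10·0.42·0.00742766 = 0.0311962
  L_III = C(10,1)·0.80^1·0.20^9 = 10·0.8·5.12e-07 = 4.096e-06
Weight by the priors:
  w_I·L_I = 0.27 × 0.371207 = 0.100226
  w_II·L_II = 0.30 × 0.0311962 = 0.00935885
  w_III·L_III = 0.43 × 4.096e-06 = 1.76128e-06
Normaliser: 0.100226 + 0.00935885 + 1.76128e-06 = 0.109587
So the posterior for Coin type I is 0.100226 / 0.109587 ≈ 0.9146.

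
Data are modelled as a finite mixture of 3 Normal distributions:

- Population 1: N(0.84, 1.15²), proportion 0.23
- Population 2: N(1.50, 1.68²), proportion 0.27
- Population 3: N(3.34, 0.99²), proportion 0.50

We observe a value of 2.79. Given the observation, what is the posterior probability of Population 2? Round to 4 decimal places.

0.1995

P(component k | x) = π_k·f_k(x) / marginal(x), where marginal(x) = Σ_j π_j·f_j(x).
Normal densities:
  f_1 = 0.0823877
  f_2 = 0.176836
  f_3 = 0.345346
Prior × likelihood for each component:
  π_1·f_1 = 0.23 × 0.0823877 = 0.0189492
  π_2·f_2 = 0.27 × 0.176836 = 0.0477456
  π_3·f_3 = 0.50 × 0.345346 = 0.172673
Sum: 0.0189492 + 0.0477456 + 0.172673 = 0.239368
P(Population 2 | data) ≈ 0.1995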